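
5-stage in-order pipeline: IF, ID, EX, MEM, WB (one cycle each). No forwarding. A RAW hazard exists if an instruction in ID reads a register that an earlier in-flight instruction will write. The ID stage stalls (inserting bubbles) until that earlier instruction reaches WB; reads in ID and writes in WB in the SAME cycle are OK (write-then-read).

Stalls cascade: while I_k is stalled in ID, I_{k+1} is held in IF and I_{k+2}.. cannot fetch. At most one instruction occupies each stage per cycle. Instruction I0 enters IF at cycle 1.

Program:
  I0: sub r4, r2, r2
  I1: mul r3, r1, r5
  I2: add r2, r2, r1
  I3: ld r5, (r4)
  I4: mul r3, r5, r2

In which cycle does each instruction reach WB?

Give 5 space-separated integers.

I0 sub r4 <- r2,r2: IF@1 ID@2 stall=0 (-) EX@3 MEM@4 WB@5
I1 mul r3 <- r1,r5: IF@2 ID@3 stall=0 (-) EX@4 MEM@5 WB@6
I2 add r2 <- r2,r1: IF@3 ID@4 stall=0 (-) EX@5 MEM@6 WB@7
I3 ld r5 <- r4: IF@4 ID@5 stall=0 (-) EX@6 MEM@7 WB@8
I4 mul r3 <- r5,r2: IF@5 ID@6 stall=2 (RAW on I3.r5 (WB@8)) EX@9 MEM@10 WB@11

Answer: 5 6 7 8 11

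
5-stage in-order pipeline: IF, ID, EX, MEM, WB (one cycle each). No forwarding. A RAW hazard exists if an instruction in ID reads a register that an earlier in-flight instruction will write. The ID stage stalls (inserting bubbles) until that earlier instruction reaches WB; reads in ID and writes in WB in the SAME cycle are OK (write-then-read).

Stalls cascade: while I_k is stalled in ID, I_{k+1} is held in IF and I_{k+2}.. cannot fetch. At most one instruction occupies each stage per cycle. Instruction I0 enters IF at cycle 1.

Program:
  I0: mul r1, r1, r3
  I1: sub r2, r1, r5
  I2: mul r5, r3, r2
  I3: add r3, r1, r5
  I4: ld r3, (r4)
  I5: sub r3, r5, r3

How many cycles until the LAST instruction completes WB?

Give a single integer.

Answer: 18

Derivation:
I0 mul r1 <- r1,r3: IF@1 ID@2 stall=0 (-) EX@3 MEM@4 WB@5
I1 sub r2 <- r1,r5: IF@2 ID@3 stall=2 (RAW on I0.r1 (WB@5)) EX@6 MEM@7 WB@8
I2 mul r5 <- r3,r2: IF@3 ID@6 stall=2 (RAW on I1.r2 (WB@8)) EX@9 MEM@10 WB@11
I3 add r3 <- r1,r5: IF@6 ID@9 stall=2 (RAW on I2.r5 (WB@11)) EX@12 MEM@13 WB@14
I4 ld r3 <- r4: IF@9 ID@12 stall=0 (-) EX@13 MEM@14 WB@15
I5 sub r3 <- r5,r3: IF@12 ID@13 stall=2 (RAW on I4.r3 (WB@15)) EX@16 MEM@17 WB@18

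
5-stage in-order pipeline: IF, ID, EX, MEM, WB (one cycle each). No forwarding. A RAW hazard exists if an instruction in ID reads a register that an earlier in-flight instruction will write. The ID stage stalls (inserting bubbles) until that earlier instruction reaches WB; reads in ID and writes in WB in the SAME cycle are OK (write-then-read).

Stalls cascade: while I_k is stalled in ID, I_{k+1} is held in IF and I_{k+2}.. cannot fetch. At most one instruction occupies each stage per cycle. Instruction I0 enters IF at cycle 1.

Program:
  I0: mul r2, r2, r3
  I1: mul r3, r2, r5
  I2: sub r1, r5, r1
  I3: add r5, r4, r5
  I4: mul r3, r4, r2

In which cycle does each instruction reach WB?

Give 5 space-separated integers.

Answer: 5 8 9 10 11

Derivation:
I0 mul r2 <- r2,r3: IF@1 ID@2 stall=0 (-) EX@3 MEM@4 WB@5
I1 mul r3 <- r2,r5: IF@2 ID@3 stall=2 (RAW on I0.r2 (WB@5)) EX@6 MEM@7 WB@8
I2 sub r1 <- r5,r1: IF@3 ID@6 stall=0 (-) EX@7 MEM@8 WB@9
I3 add r5 <- r4,r5: IF@6 ID@7 stall=0 (-) EX@8 MEM@9 WB@10
I4 mul r3 <- r4,r2: IF@7 ID@8 stall=0 (-) EX@9 MEM@10 WB@11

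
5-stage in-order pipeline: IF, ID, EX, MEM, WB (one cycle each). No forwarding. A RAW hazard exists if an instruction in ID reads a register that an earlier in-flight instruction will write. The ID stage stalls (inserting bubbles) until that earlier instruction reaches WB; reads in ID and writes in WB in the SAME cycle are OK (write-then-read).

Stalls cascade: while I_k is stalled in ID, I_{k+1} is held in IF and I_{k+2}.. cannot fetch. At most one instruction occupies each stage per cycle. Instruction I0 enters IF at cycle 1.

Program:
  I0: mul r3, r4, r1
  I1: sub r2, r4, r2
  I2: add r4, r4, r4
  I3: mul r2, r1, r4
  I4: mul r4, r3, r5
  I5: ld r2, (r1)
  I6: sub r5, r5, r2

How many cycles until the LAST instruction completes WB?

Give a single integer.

I0 mul r3 <- r4,r1: IF@1 ID@2 stall=0 (-) EX@3 MEM@4 WB@5
I1 sub r2 <- r4,r2: IF@2 ID@3 stall=0 (-) EX@4 MEM@5 WB@6
I2 add r4 <- r4,r4: IF@3 ID@4 stall=0 (-) EX@5 MEM@6 WB@7
I3 mul r2 <- r1,r4: IF@4 ID@5 stall=2 (RAW on I2.r4 (WB@7)) EX@8 MEM@9 WB@10
I4 mul r4 <- r3,r5: IF@5 ID@8 stall=0 (-) EX@9 MEM@10 WB@11
I5 ld r2 <- r1: IF@8 ID@9 stall=0 (-) EX@10 MEM@11 WB@12
I6 sub r5 <- r5,r2: IF@9 ID@10 stall=2 (RAW on I5.r2 (WB@12)) EX@13 MEM@14 WB@15

Answer: 15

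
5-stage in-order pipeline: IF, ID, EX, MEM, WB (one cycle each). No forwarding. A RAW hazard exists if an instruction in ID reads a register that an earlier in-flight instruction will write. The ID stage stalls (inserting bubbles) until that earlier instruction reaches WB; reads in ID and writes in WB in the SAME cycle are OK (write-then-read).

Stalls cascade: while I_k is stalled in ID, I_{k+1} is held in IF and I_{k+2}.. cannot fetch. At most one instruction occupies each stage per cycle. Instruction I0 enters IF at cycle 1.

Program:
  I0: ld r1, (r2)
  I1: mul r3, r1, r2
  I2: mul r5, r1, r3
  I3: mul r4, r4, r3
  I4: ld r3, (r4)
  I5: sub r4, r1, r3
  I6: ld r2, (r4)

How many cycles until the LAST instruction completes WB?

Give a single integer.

Answer: 21

Derivation:
I0 ld r1 <- r2: IF@1 ID@2 stall=0 (-) EX@3 MEM@4 WB@5
I1 mul r3 <- r1,r2: IF@2 ID@3 stall=2 (RAW on I0.r1 (WB@5)) EX@6 MEM@7 WB@8
I2 mul r5 <- r1,r3: IF@3 ID@6 stall=2 (RAW on I1.r3 (WB@8)) EX@9 MEM@10 WB@11
I3 mul r4 <- r4,r3: IF@6 ID@9 stall=0 (-) EX@10 MEM@11 WB@12
I4 ld r3 <- r4: IF@9 ID@10 stall=2 (RAW on I3.r4 (WB@12)) EX@13 MEM@14 WB@15
I5 sub r4 <- r1,r3: IF@10 ID@13 stall=2 (RAW on I4.r3 (WB@15)) EX@16 MEM@17 WB@18
I6 ld r2 <- r4: IF@13 ID@16 stall=2 (RAW on I5.r4 (WB@18)) EX@19 MEM@20 WB@21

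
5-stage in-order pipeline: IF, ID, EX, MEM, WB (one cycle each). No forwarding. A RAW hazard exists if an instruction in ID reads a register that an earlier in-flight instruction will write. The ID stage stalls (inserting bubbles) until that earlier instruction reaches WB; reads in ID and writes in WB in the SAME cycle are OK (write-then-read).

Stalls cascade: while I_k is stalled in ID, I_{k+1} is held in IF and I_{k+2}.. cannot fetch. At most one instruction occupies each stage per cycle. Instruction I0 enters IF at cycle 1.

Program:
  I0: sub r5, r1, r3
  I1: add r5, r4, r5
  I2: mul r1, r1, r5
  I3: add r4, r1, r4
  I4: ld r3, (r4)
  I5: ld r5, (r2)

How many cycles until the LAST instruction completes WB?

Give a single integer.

Answer: 18

Derivation:
I0 sub r5 <- r1,r3: IF@1 ID@2 stall=0 (-) EX@3 MEM@4 WB@5
I1 add r5 <- r4,r5: IF@2 ID@3 stall=2 (RAW on I0.r5 (WB@5)) EX@6 MEM@7 WB@8
I2 mul r1 <- r1,r5: IF@3 ID@6 stall=2 (RAW on I1.r5 (WB@8)) EX@9 MEM@10 WB@11
I3 add r4 <- r1,r4: IF@6 ID@9 stall=2 (RAW on I2.r1 (WB@11)) EX@12 MEM@13 WB@14
I4 ld r3 <- r4: IF@9 ID@12 stall=2 (RAW on I3.r4 (WB@14)) EX@15 MEM@16 WB@17
I5 ld r5 <- r2: IF@12 ID@15 stall=0 (-) EX@16 MEM@17 WB@18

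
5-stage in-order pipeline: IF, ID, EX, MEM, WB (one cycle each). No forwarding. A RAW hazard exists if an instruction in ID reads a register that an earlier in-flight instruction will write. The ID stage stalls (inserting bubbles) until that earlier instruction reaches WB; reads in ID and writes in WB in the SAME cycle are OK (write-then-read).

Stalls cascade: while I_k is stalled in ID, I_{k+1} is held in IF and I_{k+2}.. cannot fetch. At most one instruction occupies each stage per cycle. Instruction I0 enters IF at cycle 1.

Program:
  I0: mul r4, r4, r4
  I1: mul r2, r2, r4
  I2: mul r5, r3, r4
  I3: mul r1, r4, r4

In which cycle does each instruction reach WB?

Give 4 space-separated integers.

I0 mul r4 <- r4,r4: IF@1 ID@2 stall=0 (-) EX@3 MEM@4 WB@5
I1 mul r2 <- r2,r4: IF@2 ID@3 stall=2 (RAW on I0.r4 (WB@5)) EX@6 MEM@7 WB@8
I2 mul r5 <- r3,r4: IF@3 ID@6 stall=0 (-) EX@7 MEM@8 WB@9
I3 mul r1 <- r4,r4: IF@6 ID@7 stall=0 (-) EX@8 MEM@9 WB@10

Answer: 5 8 9 10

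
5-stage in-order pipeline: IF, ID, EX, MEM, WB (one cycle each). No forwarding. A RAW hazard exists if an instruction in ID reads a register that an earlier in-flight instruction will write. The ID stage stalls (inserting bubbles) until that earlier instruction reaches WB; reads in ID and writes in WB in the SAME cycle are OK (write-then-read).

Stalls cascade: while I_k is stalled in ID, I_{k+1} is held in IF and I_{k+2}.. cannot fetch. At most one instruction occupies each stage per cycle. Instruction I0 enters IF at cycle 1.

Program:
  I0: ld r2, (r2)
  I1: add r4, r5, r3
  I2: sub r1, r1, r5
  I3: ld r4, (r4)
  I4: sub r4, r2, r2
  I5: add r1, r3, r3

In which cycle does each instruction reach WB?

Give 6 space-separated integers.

Answer: 5 6 7 9 10 11

Derivation:
I0 ld r2 <- r2: IF@1 ID@2 stall=0 (-) EX@3 MEM@4 WB@5
I1 add r4 <- r5,r3: IF@2 ID@3 stall=0 (-) EX@4 MEM@5 WB@6
I2 sub r1 <- r1,r5: IF@3 ID@4 stall=0 (-) EX@5 MEM@6 WB@7
I3 ld r4 <- r4: IF@4 ID@5 stall=1 (RAW on I1.r4 (WB@6)) EX@7 MEM@8 WB@9
I4 sub r4 <- r2,r2: IF@5 ID@7 stall=0 (-) EX@8 MEM@9 WB@10
I5 add r1 <- r3,r3: IF@7 ID@8 stall=0 (-) EX@9 MEM@10 WB@11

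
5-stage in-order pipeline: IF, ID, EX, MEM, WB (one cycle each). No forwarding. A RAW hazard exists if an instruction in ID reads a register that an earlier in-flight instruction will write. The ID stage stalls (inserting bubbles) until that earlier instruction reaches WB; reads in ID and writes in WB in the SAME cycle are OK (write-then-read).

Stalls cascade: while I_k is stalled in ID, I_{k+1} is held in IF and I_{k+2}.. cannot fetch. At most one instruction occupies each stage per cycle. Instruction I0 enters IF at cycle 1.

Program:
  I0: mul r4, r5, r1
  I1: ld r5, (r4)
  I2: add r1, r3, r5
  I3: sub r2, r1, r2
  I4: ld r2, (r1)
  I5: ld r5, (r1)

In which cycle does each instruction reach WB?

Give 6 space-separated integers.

Answer: 5 8 11 14 15 16

Derivation:
I0 mul r4 <- r5,r1: IF@1 ID@2 stall=0 (-) EX@3 MEM@4 WB@5
I1 ld r5 <- r4: IF@2 ID@3 stall=2 (RAW on I0.r4 (WB@5)) EX@6 MEM@7 WB@8
I2 add r1 <- r3,r5: IF@3 ID@6 stall=2 (RAW on I1.r5 (WB@8)) EX@9 MEM@10 WB@11
I3 sub r2 <- r1,r2: IF@6 ID@9 stall=2 (RAW on I2.r1 (WB@11)) EX@12 MEM@13 WB@14
I4 ld r2 <- r1: IF@9 ID@12 stall=0 (-) EX@13 MEM@14 WB@15
I5 ld r5 <- r1: IF@12 ID@13 stall=0 (-) EX@14 MEM@15 WB@16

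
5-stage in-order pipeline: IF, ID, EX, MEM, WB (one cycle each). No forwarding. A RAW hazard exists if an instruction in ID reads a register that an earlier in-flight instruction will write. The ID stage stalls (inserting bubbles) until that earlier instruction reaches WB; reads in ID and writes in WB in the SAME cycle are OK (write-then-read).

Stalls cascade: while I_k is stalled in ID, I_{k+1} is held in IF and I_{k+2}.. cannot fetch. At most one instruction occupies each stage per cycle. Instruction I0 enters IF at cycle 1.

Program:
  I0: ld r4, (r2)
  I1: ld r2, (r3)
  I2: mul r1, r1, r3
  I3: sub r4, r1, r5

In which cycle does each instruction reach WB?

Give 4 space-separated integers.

Answer: 5 6 7 10

Derivation:
I0 ld r4 <- r2: IF@1 ID@2 stall=0 (-) EX@3 MEM@4 WB@5
I1 ld r2 <- r3: IF@2 ID@3 stall=0 (-) EX@4 MEM@5 WB@6
I2 mul r1 <- r1,r3: IF@3 ID@4 stall=0 (-) EX@5 MEM@6 WB@7
I3 sub r4 <- r1,r5: IF@4 ID@5 stall=2 (RAW on I2.r1 (WB@7)) EX@8 MEM@9 WB@10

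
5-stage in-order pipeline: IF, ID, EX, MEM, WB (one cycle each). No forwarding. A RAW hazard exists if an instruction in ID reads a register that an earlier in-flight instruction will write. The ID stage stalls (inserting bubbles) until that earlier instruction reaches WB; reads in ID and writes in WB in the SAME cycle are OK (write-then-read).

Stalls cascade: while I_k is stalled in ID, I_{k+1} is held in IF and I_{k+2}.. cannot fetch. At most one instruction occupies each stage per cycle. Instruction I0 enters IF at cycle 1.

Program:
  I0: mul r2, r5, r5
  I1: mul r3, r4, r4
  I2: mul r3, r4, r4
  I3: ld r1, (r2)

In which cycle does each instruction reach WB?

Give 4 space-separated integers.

Answer: 5 6 7 8

Derivation:
I0 mul r2 <- r5,r5: IF@1 ID@2 stall=0 (-) EX@3 MEM@4 WB@5
I1 mul r3 <- r4,r4: IF@2 ID@3 stall=0 (-) EX@4 MEM@5 WB@6
I2 mul r3 <- r4,r4: IF@3 ID@4 stall=0 (-) EX@5 MEM@6 WB@7
I3 ld r1 <- r2: IF@4 ID@5 stall=0 (-) EX@6 MEM@7 WB@8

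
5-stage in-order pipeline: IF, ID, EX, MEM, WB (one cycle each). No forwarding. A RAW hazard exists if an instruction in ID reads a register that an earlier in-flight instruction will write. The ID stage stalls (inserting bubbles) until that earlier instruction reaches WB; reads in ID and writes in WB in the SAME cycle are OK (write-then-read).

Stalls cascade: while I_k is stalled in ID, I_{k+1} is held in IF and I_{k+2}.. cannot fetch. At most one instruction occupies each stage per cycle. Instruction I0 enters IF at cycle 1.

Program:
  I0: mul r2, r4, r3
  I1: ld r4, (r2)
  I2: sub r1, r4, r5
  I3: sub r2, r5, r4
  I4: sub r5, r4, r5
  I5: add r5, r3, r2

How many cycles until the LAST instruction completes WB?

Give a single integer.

I0 mul r2 <- r4,r3: IF@1 ID@2 stall=0 (-) EX@3 MEM@4 WB@5
I1 ld r4 <- r2: IF@2 ID@3 stall=2 (RAW on I0.r2 (WB@5)) EX@6 MEM@7 WB@8
I2 sub r1 <- r4,r5: IF@3 ID@6 stall=2 (RAW on I1.r4 (WB@8)) EX@9 MEM@10 WB@11
I3 sub r2 <- r5,r4: IF@6 ID@9 stall=0 (-) EX@10 MEM@11 WB@12
I4 sub r5 <- r4,r5: IF@9 ID@10 stall=0 (-) EX@11 MEM@12 WB@13
I5 add r5 <- r3,r2: IF@10 ID@11 stall=1 (RAW on I3.r2 (WB@12)) EX@13 MEM@14 WB@15

Answer: 15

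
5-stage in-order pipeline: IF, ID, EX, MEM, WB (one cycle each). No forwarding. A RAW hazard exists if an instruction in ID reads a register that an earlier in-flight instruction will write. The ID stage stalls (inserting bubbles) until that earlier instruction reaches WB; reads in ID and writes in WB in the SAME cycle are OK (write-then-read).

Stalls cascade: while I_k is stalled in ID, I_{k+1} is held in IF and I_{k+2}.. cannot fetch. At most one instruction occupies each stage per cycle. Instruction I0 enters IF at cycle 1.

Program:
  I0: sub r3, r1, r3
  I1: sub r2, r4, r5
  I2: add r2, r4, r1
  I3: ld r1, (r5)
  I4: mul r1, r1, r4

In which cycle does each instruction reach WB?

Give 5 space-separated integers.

I0 sub r3 <- r1,r3: IF@1 ID@2 stall=0 (-) EX@3 MEM@4 WB@5
I1 sub r2 <- r4,r5: IF@2 ID@3 stall=0 (-) EX@4 MEM@5 WB@6
I2 add r2 <- r4,r1: IF@3 ID@4 stall=0 (-) EX@5 MEM@6 WB@7
I3 ld r1 <- r5: IF@4 ID@5 stall=0 (-) EX@6 MEM@7 WB@8
I4 mul r1 <- r1,r4: IF@5 ID@6 stall=2 (RAW on I3.r1 (WB@8)) EX@9 MEM@10 WB@11

Answer: 5 6 7 8 11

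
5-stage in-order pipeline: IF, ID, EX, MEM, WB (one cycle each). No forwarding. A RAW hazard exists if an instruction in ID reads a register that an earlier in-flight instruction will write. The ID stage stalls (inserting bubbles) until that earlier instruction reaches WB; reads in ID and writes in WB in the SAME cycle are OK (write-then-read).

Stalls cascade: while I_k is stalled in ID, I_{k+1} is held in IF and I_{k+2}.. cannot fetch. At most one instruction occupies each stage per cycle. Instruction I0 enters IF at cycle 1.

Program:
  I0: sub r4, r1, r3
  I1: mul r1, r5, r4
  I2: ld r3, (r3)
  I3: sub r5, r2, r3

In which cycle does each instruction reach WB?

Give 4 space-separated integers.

Answer: 5 8 9 12

Derivation:
I0 sub r4 <- r1,r3: IF@1 ID@2 stall=0 (-) EX@3 MEM@4 WB@5
I1 mul r1 <- r5,r4: IF@2 ID@3 stall=2 (RAW on I0.r4 (WB@5)) EX@6 MEM@7 WB@8
I2 ld r3 <- r3: IF@3 ID@6 stall=0 (-) EX@7 MEM@8 WB@9
I3 sub r5 <- r2,r3: IF@6 ID@7 stall=2 (RAW on I2.r3 (WB@9)) EX@10 MEM@11 WB@12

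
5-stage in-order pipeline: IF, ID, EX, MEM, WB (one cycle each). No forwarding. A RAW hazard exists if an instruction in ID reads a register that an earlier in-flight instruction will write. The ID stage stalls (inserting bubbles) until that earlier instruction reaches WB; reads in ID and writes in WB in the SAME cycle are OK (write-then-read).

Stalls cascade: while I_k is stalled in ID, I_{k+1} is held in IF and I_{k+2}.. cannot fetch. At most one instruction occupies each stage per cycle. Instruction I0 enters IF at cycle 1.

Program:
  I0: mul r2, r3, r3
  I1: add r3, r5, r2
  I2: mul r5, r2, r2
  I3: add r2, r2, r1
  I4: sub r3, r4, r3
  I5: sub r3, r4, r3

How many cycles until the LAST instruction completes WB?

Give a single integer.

Answer: 14

Derivation:
I0 mul r2 <- r3,r3: IF@1 ID@2 stall=0 (-) EX@3 MEM@4 WB@5
I1 add r3 <- r5,r2: IF@2 ID@3 stall=2 (RAW on I0.r2 (WB@5)) EX@6 MEM@7 WB@8
I2 mul r5 <- r2,r2: IF@3 ID@6 stall=0 (-) EX@7 MEM@8 WB@9
I3 add r2 <- r2,r1: IF@6 ID@7 stall=0 (-) EX@8 MEM@9 WB@10
I4 sub r3 <- r4,r3: IF@7 ID@8 stall=0 (-) EX@9 MEM@10 WB@11
I5 sub r3 <- r4,r3: IF@8 ID@9 stall=2 (RAW on I4.r3 (WB@11)) EX@12 MEM@13 WB@14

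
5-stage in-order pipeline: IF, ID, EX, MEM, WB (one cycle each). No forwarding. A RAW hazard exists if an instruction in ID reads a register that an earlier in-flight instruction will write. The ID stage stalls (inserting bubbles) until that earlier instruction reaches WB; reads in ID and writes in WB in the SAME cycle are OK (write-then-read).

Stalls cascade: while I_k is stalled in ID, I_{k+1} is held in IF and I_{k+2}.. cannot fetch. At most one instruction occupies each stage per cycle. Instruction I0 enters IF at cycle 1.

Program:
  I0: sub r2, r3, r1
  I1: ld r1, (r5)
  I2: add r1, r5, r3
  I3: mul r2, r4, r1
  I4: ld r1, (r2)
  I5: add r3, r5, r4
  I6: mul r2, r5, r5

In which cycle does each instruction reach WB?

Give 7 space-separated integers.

I0 sub r2 <- r3,r1: IF@1 ID@2 stall=0 (-) EX@3 MEM@4 WB@5
I1 ld r1 <- r5: IF@2 ID@3 stall=0 (-) EX@4 MEM@5 WB@6
I2 add r1 <- r5,r3: IF@3 ID@4 stall=0 (-) EX@5 MEM@6 WB@7
I3 mul r2 <- r4,r1: IF@4 ID@5 stall=2 (RAW on I2.r1 (WB@7)) EX@8 MEM@9 WB@10
I4 ld r1 <- r2: IF@5 ID@8 stall=2 (RAW on I3.r2 (WB@10)) EX@11 MEM@12 WB@13
I5 add r3 <- r5,r4: IF@8 ID@11 stall=0 (-) EX@12 MEM@13 WB@14
I6 mul r2 <- r5,r5: IF@11 ID@12 stall=0 (-) EX@13 MEM@14 WB@15

Answer: 5 6 7 10 13 14 15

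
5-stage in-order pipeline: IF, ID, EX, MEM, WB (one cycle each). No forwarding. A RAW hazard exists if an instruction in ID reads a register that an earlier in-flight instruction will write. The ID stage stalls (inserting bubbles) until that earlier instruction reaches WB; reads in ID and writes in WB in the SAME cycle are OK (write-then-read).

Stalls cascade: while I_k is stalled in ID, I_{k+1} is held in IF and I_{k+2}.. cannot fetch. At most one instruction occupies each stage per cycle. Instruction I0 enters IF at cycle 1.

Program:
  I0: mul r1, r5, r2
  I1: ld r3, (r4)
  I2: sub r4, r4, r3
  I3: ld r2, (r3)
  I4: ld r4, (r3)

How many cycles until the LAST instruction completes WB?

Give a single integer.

I0 mul r1 <- r5,r2: IF@1 ID@2 stall=0 (-) EX@3 MEM@4 WB@5
I1 ld r3 <- r4: IF@2 ID@3 stall=0 (-) EX@4 MEM@5 WB@6
I2 sub r4 <- r4,r3: IF@3 ID@4 stall=2 (RAW on I1.r3 (WB@6)) EX@7 MEM@8 WB@9
I3 ld r2 <- r3: IF@4 ID@7 stall=0 (-) EX@8 MEM@9 WB@10
I4 ld r4 <- r3: IF@7 ID@8 stall=0 (-) EX@9 MEM@10 WB@11

Answer: 11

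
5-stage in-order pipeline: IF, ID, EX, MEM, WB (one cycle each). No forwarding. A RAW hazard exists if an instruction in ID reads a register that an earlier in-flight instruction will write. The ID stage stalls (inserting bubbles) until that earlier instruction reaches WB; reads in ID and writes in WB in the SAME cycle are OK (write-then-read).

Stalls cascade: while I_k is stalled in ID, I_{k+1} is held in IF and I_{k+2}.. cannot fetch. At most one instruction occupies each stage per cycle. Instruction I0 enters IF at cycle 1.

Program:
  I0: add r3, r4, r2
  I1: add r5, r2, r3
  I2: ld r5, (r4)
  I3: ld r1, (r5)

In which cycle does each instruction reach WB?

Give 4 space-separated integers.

I0 add r3 <- r4,r2: IF@1 ID@2 stall=0 (-) EX@3 MEM@4 WB@5
I1 add r5 <- r2,r3: IF@2 ID@3 stall=2 (RAW on I0.r3 (WB@5)) EX@6 MEM@7 WB@8
I2 ld r5 <- r4: IF@3 ID@6 stall=0 (-) EX@7 MEM@8 WB@9
I3 ld r1 <- r5: IF@6 ID@7 stall=2 (RAW on I2.r5 (WB@9)) EX@10 MEM@11 WB@12

Answer: 5 8 9 12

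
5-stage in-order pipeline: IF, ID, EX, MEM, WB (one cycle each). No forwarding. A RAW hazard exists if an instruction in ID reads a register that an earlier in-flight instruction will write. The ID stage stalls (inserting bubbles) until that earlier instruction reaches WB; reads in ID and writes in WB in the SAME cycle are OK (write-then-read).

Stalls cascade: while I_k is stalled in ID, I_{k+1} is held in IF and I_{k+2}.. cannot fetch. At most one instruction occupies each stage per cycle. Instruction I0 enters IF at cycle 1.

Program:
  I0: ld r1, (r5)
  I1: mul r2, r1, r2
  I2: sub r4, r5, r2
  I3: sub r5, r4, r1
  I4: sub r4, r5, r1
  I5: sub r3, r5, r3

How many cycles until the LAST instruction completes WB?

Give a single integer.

I0 ld r1 <- r5: IF@1 ID@2 stall=0 (-) EX@3 MEM@4 WB@5
I1 mul r2 <- r1,r2: IF@2 ID@3 stall=2 (RAW on I0.r1 (WB@5)) EX@6 MEM@7 WB@8
I2 sub r4 <- r5,r2: IF@3 ID@6 stall=2 (RAW on I1.r2 (WB@8)) EX@9 MEM@10 WB@11
I3 sub r5 <- r4,r1: IF@6 ID@9 stall=2 (RAW on I2.r4 (WB@11)) EX@12 MEM@13 WB@14
I4 sub r4 <- r5,r1: IF@9 ID@12 stall=2 (RAW on I3.r5 (WB@14)) EX@15 MEM@16 WB@17
I5 sub r3 <- r5,r3: IF@12 ID@15 stall=0 (-) EX@16 MEM@17 WB@18

Answer: 18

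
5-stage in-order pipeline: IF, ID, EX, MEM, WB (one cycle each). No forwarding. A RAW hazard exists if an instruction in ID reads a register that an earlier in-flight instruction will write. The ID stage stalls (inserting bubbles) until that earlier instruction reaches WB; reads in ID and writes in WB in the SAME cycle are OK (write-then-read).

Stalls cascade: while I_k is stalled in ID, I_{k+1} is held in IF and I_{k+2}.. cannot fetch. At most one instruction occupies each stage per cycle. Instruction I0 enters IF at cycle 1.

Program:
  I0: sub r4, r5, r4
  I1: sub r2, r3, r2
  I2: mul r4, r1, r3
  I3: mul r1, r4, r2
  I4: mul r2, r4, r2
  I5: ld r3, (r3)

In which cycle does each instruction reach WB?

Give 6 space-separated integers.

Answer: 5 6 7 10 11 12

Derivation:
I0 sub r4 <- r5,r4: IF@1 ID@2 stall=0 (-) EX@3 MEM@4 WB@5
I1 sub r2 <- r3,r2: IF@2 ID@3 stall=0 (-) EX@4 MEM@5 WB@6
I2 mul r4 <- r1,r3: IF@3 ID@4 stall=0 (-) EX@5 MEM@6 WB@7
I3 mul r1 <- r4,r2: IF@4 ID@5 stall=2 (RAW on I2.r4 (WB@7)) EX@8 MEM@9 WB@10
I4 mul r2 <- r4,r2: IF@5 ID@8 stall=0 (-) EX@9 MEM@10 WB@11
I5 ld r3 <- r3: IF@8 ID@9 stall=0 (-) EX@10 MEM@11 WB@12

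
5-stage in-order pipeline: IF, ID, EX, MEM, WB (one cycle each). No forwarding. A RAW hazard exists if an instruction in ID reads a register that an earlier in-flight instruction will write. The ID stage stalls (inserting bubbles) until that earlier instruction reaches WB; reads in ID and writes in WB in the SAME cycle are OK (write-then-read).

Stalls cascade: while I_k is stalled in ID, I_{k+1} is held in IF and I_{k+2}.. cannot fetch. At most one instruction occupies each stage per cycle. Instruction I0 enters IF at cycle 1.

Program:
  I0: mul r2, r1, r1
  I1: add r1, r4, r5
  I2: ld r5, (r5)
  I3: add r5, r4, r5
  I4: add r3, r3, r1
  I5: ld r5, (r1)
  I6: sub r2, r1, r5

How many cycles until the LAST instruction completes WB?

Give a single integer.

I0 mul r2 <- r1,r1: IF@1 ID@2 stall=0 (-) EX@3 MEM@4 WB@5
I1 add r1 <- r4,r5: IF@2 ID@3 stall=0 (-) EX@4 MEM@5 WB@6
I2 ld r5 <- r5: IF@3 ID@4 stall=0 (-) EX@5 MEM@6 WB@7
I3 add r5 <- r4,r5: IF@4 ID@5 stall=2 (RAW on I2.r5 (WB@7)) EX@8 MEM@9 WB@10
I4 add r3 <- r3,r1: IF@5 ID@8 stall=0 (-) EX@9 MEM@10 WB@11
I5 ld r5 <- r1: IF@8 ID@9 stall=0 (-) EX@10 MEM@11 WB@12
I6 sub r2 <- r1,r5: IF@9 ID@10 stall=2 (RAW on I5.r5 (WB@12)) EX@13 MEM@14 WB@15

Answer: 15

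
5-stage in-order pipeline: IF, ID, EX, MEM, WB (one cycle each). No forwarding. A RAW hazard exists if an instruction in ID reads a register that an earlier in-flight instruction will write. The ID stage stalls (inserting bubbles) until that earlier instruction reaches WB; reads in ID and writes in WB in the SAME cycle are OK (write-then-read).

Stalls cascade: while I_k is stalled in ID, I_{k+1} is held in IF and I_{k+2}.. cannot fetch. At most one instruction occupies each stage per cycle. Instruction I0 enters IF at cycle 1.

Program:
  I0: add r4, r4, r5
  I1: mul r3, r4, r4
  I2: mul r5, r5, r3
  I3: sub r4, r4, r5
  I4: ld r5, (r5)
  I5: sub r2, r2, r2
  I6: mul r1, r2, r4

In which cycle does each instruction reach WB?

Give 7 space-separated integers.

I0 add r4 <- r4,r5: IF@1 ID@2 stall=0 (-) EX@3 MEM@4 WB@5
I1 mul r3 <- r4,r4: IF@2 ID@3 stall=2 (RAW on I0.r4 (WB@5)) EX@6 MEM@7 WB@8
I2 mul r5 <- r5,r3: IF@3 ID@6 stall=2 (RAW on I1.r3 (WB@8)) EX@9 MEM@10 WB@11
I3 sub r4 <- r4,r5: IF@6 ID@9 stall=2 (RAW on I2.r5 (WB@11)) EX@12 MEM@13 WB@14
I4 ld r5 <- r5: IF@9 ID@12 stall=0 (-) EX@13 MEM@14 WB@15
I5 sub r2 <- r2,r2: IF@12 ID@13 stall=0 (-) EX@14 MEM@15 WB@16
I6 mul r1 <- r2,r4: IF@13 ID@14 stall=2 (RAW on I5.r2 (WB@16)) EX@17 MEM@18 WB@19

Answer: 5 8 11 14 15 16 19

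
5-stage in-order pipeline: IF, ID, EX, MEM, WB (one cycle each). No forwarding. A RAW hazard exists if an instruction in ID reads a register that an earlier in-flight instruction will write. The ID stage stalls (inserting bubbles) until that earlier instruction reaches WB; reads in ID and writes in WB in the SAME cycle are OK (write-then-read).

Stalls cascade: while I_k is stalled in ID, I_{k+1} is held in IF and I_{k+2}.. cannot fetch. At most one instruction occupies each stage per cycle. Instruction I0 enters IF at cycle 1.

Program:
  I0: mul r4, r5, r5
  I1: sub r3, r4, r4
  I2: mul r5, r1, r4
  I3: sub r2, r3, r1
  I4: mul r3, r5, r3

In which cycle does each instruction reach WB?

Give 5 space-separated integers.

I0 mul r4 <- r5,r5: IF@1 ID@2 stall=0 (-) EX@3 MEM@4 WB@5
I1 sub r3 <- r4,r4: IF@2 ID@3 stall=2 (RAW on I0.r4 (WB@5)) EX@6 MEM@7 WB@8
I2 mul r5 <- r1,r4: IF@3 ID@6 stall=0 (-) EX@7 MEM@8 WB@9
I3 sub r2 <- r3,r1: IF@6 ID@7 stall=1 (RAW on I1.r3 (WB@8)) EX@9 MEM@10 WB@11
I4 mul r3 <- r5,r3: IF@7 ID@9 stall=0 (-) EX@10 MEM@11 WB@12

Answer: 5 8 9 11 12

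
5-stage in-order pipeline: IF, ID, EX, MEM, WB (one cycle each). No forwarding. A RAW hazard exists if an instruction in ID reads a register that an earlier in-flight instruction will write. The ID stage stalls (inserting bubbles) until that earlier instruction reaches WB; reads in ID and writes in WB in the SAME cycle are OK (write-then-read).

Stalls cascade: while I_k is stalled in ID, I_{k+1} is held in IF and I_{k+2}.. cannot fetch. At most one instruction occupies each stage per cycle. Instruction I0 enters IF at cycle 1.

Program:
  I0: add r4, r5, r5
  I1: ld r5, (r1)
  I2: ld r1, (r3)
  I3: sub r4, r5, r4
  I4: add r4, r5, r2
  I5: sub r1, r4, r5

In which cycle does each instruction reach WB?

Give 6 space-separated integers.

I0 add r4 <- r5,r5: IF@1 ID@2 stall=0 (-) EX@3 MEM@4 WB@5
I1 ld r5 <- r1: IF@2 ID@3 stall=0 (-) EX@4 MEM@5 WB@6
I2 ld r1 <- r3: IF@3 ID@4 stall=0 (-) EX@5 MEM@6 WB@7
I3 sub r4 <- r5,r4: IF@4 ID@5 stall=1 (RAW on I1.r5 (WB@6)) EX@7 MEM@8 WB@9
I4 add r4 <- r5,r2: IF@5 ID@7 stall=0 (-) EX@8 MEM@9 WB@10
I5 sub r1 <- r4,r5: IF@7 ID@8 stall=2 (RAW on I4.r4 (WB@10)) EX@11 MEM@12 WB@13

Answer: 5 6 7 9 10 13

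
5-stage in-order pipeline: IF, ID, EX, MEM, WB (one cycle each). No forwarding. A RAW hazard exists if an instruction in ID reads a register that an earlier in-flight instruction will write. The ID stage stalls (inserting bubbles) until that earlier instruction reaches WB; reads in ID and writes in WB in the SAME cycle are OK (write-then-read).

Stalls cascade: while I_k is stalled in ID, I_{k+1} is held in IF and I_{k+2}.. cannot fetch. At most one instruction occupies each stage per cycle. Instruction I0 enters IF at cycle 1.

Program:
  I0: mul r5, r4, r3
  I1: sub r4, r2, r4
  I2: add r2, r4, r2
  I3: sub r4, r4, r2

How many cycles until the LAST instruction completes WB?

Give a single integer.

I0 mul r5 <- r4,r3: IF@1 ID@2 stall=0 (-) EX@3 MEM@4 WB@5
I1 sub r4 <- r2,r4: IF@2 ID@3 stall=0 (-) EX@4 MEM@5 WB@6
I2 add r2 <- r4,r2: IF@3 ID@4 stall=2 (RAW on I1.r4 (WB@6)) EX@7 MEM@8 WB@9
I3 sub r4 <- r4,r2: IF@4 ID@7 stall=2 (RAW on I2.r2 (WB@9)) EX@10 MEM@11 WB@12

Answer: 12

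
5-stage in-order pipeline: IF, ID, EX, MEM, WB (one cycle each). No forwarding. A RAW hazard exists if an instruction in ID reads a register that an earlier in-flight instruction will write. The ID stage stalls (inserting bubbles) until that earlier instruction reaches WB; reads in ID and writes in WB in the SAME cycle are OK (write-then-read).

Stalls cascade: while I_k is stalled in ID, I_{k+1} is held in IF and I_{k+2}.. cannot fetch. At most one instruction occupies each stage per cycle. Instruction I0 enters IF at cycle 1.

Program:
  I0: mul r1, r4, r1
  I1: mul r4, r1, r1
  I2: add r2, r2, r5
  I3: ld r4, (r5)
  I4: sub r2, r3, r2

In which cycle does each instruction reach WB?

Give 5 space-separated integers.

Answer: 5 8 9 10 12

Derivation:
I0 mul r1 <- r4,r1: IF@1 ID@2 stall=0 (-) EX@3 MEM@4 WB@5
I1 mul r4 <- r1,r1: IF@2 ID@3 stall=2 (RAW on I0.r1 (WB@5)) EX@6 MEM@7 WB@8
I2 add r2 <- r2,r5: IF@3 ID@6 stall=0 (-) EX@7 MEM@8 WB@9
I3 ld r4 <- r5: IF@6 ID@7 stall=0 (-) EX@8 MEM@9 WB@10
I4 sub r2 <- r3,r2: IF@7 ID@8 stall=1 (RAW on I2.r2 (WB@9)) EX@10 MEM@11 WB@12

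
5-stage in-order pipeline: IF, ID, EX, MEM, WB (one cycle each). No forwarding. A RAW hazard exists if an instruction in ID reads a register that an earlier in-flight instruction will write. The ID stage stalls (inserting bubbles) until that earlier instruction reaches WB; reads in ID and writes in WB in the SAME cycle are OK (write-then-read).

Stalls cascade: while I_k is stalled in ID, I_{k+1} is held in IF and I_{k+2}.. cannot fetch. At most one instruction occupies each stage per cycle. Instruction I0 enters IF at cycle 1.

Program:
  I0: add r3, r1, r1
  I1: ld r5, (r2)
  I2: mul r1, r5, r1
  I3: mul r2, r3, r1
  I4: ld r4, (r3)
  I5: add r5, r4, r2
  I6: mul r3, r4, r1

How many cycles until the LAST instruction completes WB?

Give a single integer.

I0 add r3 <- r1,r1: IF@1 ID@2 stall=0 (-) EX@3 MEM@4 WB@5
I1 ld r5 <- r2: IF@2 ID@3 stall=0 (-) EX@4 MEM@5 WB@6
I2 mul r1 <- r5,r1: IF@3 ID@4 stall=2 (RAW on I1.r5 (WB@6)) EX@7 MEM@8 WB@9
I3 mul r2 <- r3,r1: IF@4 ID@7 stall=2 (RAW on I2.r1 (WB@9)) EX@10 MEM@11 WB@12
I4 ld r4 <- r3: IF@7 ID@10 stall=0 (-) EX@11 MEM@12 WB@13
I5 add r5 <- r4,r2: IF@10 ID@11 stall=2 (RAW on I4.r4 (WB@13)) EX@14 MEM@15 WB@16
I6 mul r3 <- r4,r1: IF@11 ID@14 stall=0 (-) EX@15 MEM@16 WB@17

Answer: 17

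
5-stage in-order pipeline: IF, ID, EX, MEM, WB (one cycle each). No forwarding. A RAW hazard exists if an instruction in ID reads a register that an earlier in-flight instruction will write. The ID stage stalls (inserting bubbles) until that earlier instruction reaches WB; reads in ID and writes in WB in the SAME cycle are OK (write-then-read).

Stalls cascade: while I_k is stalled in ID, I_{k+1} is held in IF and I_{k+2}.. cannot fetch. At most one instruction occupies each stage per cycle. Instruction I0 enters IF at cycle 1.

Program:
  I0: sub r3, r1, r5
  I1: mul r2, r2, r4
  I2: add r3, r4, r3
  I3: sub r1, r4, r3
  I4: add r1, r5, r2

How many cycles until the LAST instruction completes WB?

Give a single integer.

I0 sub r3 <- r1,r5: IF@1 ID@2 stall=0 (-) EX@3 MEM@4 WB@5
I1 mul r2 <- r2,r4: IF@2 ID@3 stall=0 (-) EX@4 MEM@5 WB@6
I2 add r3 <- r4,r3: IF@3 ID@4 stall=1 (RAW on I0.r3 (WB@5)) EX@6 MEM@7 WB@8
I3 sub r1 <- r4,r3: IF@4 ID@6 stall=2 (RAW on I2.r3 (WB@8)) EX@9 MEM@10 WB@11
I4 add r1 <- r5,r2: IF@6 ID@9 stall=0 (-) EX@10 MEM@11 WB@12

Answer: 12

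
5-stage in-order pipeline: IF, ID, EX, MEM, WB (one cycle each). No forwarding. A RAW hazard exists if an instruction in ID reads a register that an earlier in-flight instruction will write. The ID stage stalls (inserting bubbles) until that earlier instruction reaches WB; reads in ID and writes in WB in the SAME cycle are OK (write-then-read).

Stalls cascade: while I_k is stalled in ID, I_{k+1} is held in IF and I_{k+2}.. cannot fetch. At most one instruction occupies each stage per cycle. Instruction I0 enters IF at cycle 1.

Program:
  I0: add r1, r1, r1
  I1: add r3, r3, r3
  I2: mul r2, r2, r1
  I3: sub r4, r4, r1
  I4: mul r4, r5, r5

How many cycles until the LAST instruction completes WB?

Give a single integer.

I0 add r1 <- r1,r1: IF@1 ID@2 stall=0 (-) EX@3 MEM@4 WB@5
I1 add r3 <- r3,r3: IF@2 ID@3 stall=0 (-) EX@4 MEM@5 WB@6
I2 mul r2 <- r2,r1: IF@3 ID@4 stall=1 (RAW on I0.r1 (WB@5)) EX@6 MEM@7 WB@8
I3 sub r4 <- r4,r1: IF@4 ID@6 stall=0 (-) EX@7 MEM@8 WB@9
I4 mul r4 <- r5,r5: IF@6 ID@7 stall=0 (-) EX@8 MEM@9 WB@10

Answer: 10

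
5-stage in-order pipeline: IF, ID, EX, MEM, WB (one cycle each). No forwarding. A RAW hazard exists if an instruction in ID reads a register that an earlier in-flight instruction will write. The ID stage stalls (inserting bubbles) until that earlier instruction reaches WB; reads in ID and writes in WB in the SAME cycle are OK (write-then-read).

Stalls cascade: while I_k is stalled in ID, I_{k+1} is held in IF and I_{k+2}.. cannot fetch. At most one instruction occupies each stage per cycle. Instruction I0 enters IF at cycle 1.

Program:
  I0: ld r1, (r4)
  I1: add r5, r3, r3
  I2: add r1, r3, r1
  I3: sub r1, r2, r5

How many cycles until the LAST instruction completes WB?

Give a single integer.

I0 ld r1 <- r4: IF@1 ID@2 stall=0 (-) EX@3 MEM@4 WB@5
I1 add r5 <- r3,r3: IF@2 ID@3 stall=0 (-) EX@4 MEM@5 WB@6
I2 add r1 <- r3,r1: IF@3 ID@4 stall=1 (RAW on I0.r1 (WB@5)) EX@6 MEM@7 WB@8
I3 sub r1 <- r2,r5: IF@4 ID@6 stall=0 (-) EX@7 MEM@8 WB@9

Answer: 9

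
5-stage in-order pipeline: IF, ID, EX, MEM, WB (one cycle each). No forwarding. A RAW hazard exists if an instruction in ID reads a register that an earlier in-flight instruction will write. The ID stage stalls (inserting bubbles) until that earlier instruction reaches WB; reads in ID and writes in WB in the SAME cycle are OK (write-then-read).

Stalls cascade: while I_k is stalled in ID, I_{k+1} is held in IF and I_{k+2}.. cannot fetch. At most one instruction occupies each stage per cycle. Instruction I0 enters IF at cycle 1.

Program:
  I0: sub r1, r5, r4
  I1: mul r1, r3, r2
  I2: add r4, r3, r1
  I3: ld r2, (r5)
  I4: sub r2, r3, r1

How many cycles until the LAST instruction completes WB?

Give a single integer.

I0 sub r1 <- r5,r4: IF@1 ID@2 stall=0 (-) EX@3 MEM@4 WB@5
I1 mul r1 <- r3,r2: IF@2 ID@3 stall=0 (-) EX@4 MEM@5 WB@6
I2 add r4 <- r3,r1: IF@3 ID@4 stall=2 (RAW on I1.r1 (WB@6)) EX@7 MEM@8 WB@9
I3 ld r2 <- r5: IF@4 ID@7 stall=0 (-) EX@8 MEM@9 WB@10
I4 sub r2 <- r3,r1: IF@7 ID@8 stall=0 (-) EX@9 MEM@10 WB@11

Answer: 11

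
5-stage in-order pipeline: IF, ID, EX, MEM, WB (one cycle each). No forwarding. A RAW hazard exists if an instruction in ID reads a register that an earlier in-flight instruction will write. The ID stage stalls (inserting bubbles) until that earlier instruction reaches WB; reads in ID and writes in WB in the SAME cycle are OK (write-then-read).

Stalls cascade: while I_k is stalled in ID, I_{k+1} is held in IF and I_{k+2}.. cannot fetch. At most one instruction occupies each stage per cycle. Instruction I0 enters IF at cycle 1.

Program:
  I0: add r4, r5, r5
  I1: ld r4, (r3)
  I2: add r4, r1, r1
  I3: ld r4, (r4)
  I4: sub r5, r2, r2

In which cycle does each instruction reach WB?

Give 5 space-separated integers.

Answer: 5 6 7 10 11

Derivation:
I0 add r4 <- r5,r5: IF@1 ID@2 stall=0 (-) EX@3 MEM@4 WB@5
I1 ld r4 <- r3: IF@2 ID@3 stall=0 (-) EX@4 MEM@5 WB@6
I2 add r4 <- r1,r1: IF@3 ID@4 stall=0 (-) EX@5 MEM@6 WB@7
I3 ld r4 <- r4: IF@4 ID@5 stall=2 (RAW on I2.r4 (WB@7)) EX@8 MEM@9 WB@10
I4 sub r5 <- r2,r2: IF@5 ID@8 stall=0 (-) EX@9 MEM@10 WB@11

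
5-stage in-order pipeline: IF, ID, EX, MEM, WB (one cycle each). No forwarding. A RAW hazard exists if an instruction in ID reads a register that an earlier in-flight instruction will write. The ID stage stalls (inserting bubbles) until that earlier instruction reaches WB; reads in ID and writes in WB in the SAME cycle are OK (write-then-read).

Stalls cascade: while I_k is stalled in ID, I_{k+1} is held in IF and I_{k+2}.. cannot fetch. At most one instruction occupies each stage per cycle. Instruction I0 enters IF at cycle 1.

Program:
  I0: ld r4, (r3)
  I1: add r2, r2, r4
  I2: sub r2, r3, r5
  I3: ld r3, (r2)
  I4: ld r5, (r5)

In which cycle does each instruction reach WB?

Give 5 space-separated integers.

I0 ld r4 <- r3: IF@1 ID@2 stall=0 (-) EX@3 MEM@4 WB@5
I1 add r2 <- r2,r4: IF@2 ID@3 stall=2 (RAW on I0.r4 (WB@5)) EX@6 MEM@7 WB@8
I2 sub r2 <- r3,r5: IF@3 ID@6 stall=0 (-) EX@7 MEM@8 WB@9
I3 ld r3 <- r2: IF@6 ID@7 stall=2 (RAW on I2.r2 (WB@9)) EX@10 MEM@11 WB@12
I4 ld r5 <- r5: IF@7 ID@10 stall=0 (-) EX@11 MEM@12 WB@13

Answer: 5 8 9 12 13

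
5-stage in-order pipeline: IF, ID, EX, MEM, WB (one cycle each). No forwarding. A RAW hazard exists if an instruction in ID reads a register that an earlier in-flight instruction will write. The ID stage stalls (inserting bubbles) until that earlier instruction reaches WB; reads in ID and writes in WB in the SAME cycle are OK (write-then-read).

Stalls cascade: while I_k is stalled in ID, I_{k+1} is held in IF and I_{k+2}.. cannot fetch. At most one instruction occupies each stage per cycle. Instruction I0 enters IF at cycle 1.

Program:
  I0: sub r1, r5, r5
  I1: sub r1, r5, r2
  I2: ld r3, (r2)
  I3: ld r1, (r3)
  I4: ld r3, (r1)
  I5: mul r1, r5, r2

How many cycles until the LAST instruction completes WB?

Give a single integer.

Answer: 14

Derivation:
I0 sub r1 <- r5,r5: IF@1 ID@2 stall=0 (-) EX@3 MEM@4 WB@5
I1 sub r1 <- r5,r2: IF@2 ID@3 stall=0 (-) EX@4 MEM@5 WB@6
I2 ld r3 <- r2: IF@3 ID@4 stall=0 (-) EX@5 MEM@6 WB@7
I3 ld r1 <- r3: IF@4 ID@5 stall=2 (RAW on I2.r3 (WB@7)) EX@8 MEM@9 WB@10
I4 ld r3 <- r1: IF@5 ID@8 stall=2 (RAW on I3.r1 (WB@10)) EX@11 MEM@12 WB@13
I5 mul r1 <- r5,r2: IF@8 ID@11 stall=0 (-) EX@12 MEM@13 WB@14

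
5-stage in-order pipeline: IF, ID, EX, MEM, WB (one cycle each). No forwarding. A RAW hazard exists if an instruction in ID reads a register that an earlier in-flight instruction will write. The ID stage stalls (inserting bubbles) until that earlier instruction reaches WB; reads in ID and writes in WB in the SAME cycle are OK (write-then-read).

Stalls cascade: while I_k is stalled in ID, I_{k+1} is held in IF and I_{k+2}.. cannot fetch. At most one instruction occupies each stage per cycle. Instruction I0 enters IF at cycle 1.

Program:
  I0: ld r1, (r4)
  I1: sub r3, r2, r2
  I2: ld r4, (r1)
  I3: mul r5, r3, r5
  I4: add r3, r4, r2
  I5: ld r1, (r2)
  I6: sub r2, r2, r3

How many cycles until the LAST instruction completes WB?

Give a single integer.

Answer: 14

Derivation:
I0 ld r1 <- r4: IF@1 ID@2 stall=0 (-) EX@3 MEM@4 WB@5
I1 sub r3 <- r2,r2: IF@2 ID@3 stall=0 (-) EX@4 MEM@5 WB@6
I2 ld r4 <- r1: IF@3 ID@4 stall=1 (RAW on I0.r1 (WB@5)) EX@6 MEM@7 WB@8
I3 mul r5 <- r3,r5: IF@4 ID@6 stall=0 (-) EX@7 MEM@8 WB@9
I4 add r3 <- r4,r2: IF@6 ID@7 stall=1 (RAW on I2.r4 (WB@8)) EX@9 MEM@10 WB@11
I5 ld r1 <- r2: IF@7 ID@9 stall=0 (-) EX@10 MEM@11 WB@12
I6 sub r2 <- r2,r3: IF@9 ID@10 stall=1 (RAW on I4.r3 (WB@11)) EX@12 MEM@13 WB@14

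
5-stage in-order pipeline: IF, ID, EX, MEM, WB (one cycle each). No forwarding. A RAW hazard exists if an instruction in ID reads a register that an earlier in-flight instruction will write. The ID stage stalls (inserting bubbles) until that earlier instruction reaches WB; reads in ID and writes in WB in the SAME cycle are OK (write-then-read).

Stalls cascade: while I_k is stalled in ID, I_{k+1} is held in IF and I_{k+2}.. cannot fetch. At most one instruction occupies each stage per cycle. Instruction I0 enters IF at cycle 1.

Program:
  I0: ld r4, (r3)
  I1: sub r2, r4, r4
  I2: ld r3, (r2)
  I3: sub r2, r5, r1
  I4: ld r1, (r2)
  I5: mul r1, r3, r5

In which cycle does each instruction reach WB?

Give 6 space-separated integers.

Answer: 5 8 11 12 15 16

Derivation:
I0 ld r4 <- r3: IF@1 ID@2 stall=0 (-) EX@3 MEM@4 WB@5
I1 sub r2 <- r4,r4: IF@2 ID@3 stall=2 (RAW on I0.r4 (WB@5)) EX@6 MEM@7 WB@8
I2 ld r3 <- r2: IF@3 ID@6 stall=2 (RAW on I1.r2 (WB@8)) EX@9 MEM@10 WB@11
I3 sub r2 <- r5,r1: IF@6 ID@9 stall=0 (-) EX@10 MEM@11 WB@12
I4 ld r1 <- r2: IF@9 ID@10 stall=2 (RAW on I3.r2 (WB@12)) EX@13 MEM@14 WB@15
I5 mul r1 <- r3,r5: IF@10 ID@13 stall=0 (-) EX@14 MEM@15 WB@16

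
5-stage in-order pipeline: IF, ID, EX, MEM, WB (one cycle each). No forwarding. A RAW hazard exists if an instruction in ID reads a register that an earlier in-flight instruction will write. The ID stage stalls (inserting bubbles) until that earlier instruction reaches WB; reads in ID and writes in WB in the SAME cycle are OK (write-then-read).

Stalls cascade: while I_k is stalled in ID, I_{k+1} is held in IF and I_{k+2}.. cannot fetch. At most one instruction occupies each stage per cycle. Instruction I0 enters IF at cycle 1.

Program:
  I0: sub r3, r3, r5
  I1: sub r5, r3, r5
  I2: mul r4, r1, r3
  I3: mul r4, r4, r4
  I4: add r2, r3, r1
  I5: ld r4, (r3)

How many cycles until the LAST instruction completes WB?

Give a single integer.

I0 sub r3 <- r3,r5: IF@1 ID@2 stall=0 (-) EX@3 MEM@4 WB@5
I1 sub r5 <- r3,r5: IF@2 ID@3 stall=2 (RAW on I0.r3 (WB@5)) EX@6 MEM@7 WB@8
I2 mul r4 <- r1,r3: IF@3 ID@6 stall=0 (-) EX@7 MEM@8 WB@9
I3 mul r4 <- r4,r4: IF@6 ID@7 stall=2 (RAW on I2.r4 (WB@9)) EX@10 MEM@11 WB@12
I4 add r2 <- r3,r1: IF@7 ID@10 stall=0 (-) EX@11 MEM@12 WB@13
I5 ld r4 <- r3: IF@10 ID@11 stall=0 (-) EX@12 MEM@13 WB@14

Answer: 14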